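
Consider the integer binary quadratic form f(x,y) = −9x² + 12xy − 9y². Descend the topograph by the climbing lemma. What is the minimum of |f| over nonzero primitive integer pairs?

translate: b→6 (≡-12 mod 18), so (9,-12,9)→(9,6,6)
flip: (9,6,6)→(6,-6,9)
translate: b→6 (≡-6 mod 12), so (6,-6,9)→(6,6,9)
reduced (well bottom): (6,6,9) with a≤c, −a<b≤a
well minimum |f| = |-6| = 6 (negative-definite)

6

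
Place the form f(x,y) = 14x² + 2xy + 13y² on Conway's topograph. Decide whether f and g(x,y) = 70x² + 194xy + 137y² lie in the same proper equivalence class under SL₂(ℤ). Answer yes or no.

D₁ = -724, D₂ = -724
f: flip: (14,2,13)→(13,-2,14)
f: reduced (well bottom): (13,-2,14) with a≤c, −a<b≤a
g: translate: b→54 (≡194 mod 140), so (70,194,137)→(70,54,13)
g: flip: (70,54,13)→(13,-54,70)
g: translate: b→-2 (≡-54 mod 26), so (13,-54,70)→(13,-2,14)
g: reduced (well bottom): (13,-2,14) with a≤c, −a<b≤a
reduced forms (13, -2, 14) vs (13, -2, 14) ⇒ equivalent

yes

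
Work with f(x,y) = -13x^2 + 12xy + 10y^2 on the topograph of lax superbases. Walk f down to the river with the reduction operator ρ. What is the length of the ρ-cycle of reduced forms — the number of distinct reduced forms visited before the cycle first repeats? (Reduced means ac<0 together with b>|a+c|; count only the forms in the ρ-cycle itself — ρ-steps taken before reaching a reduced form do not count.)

D = 664, ⌊√D⌋ = 25
river: ρ → (10,8,-15)
river: ρ → (-15,22,3)
river: ρ → (3,20,-22)
river: ρ → (-22,24,1)
river: ρ → (1,24,-22)
river: ρ → (-22,20,3)
river: ρ → (3,22,-15)
river: ρ → (-15,8,10)
river: ρ → (10,12,-13)
river: ρ → (-13,14,9)
river: ρ → (9,22,-5)
river: ρ → (-5,18,17)
river: ρ → (17,16,-6)
river: ρ → (-6,20,11)
river: ρ → (11,24,-2)
river: ρ → (-2,24,11)
river: ρ → (11,20,-6)
river: ρ → (-6,16,17)
river: ρ → (17,18,-5)
river: ρ → (-5,22,9)
river: ρ → (9,14,-13)
river: ρ → (-13,12,10)
ρ-cycle length = 22 (tail of 0 descent steps not counted)

22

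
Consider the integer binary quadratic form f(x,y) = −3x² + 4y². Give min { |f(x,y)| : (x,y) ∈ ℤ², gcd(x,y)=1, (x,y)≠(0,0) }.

descent: ρ → (4,0,-3)
descent: ρ → (-3,6,1)  [lands on river]
river: ρ → (1,6,-3)
closes: descent 2, river 2
min |a| on river = 1

1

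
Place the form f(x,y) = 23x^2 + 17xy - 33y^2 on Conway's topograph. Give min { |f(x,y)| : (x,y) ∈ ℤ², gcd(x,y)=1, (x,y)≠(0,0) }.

river: ρ → (-33,49,7)
river: ρ → (7,49,-33)
river: ρ → (-33,17,23)
river: ρ → (23,29,-27)
river: ρ → (-27,25,25)
river: ρ → (25,25,-27)
river: ρ → (-27,29,23)
river: ρ → (23,17,-33)
closes: descent 0, river 8
min |a| on river = 7

7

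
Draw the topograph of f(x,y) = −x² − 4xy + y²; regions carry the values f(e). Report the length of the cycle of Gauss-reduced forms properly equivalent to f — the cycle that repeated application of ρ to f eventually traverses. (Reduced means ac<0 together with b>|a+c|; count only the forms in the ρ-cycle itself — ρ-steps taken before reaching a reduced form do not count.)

D = 20, ⌊√D⌋ = 4
descent: ρ → (1,4,-1)  [lands on river]
river: ρ → (-1,4,1)
ρ-cycle length = 2 (tail of 1 descent step not counted)

2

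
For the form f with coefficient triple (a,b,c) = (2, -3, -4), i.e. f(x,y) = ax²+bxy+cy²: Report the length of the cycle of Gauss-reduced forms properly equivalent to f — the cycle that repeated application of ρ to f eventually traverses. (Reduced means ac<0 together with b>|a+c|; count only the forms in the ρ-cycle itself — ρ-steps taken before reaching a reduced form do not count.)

D = 41, ⌊√D⌋ = 6
descent: ρ → (-4,3,2)  [lands on river]
river: ρ → (2,5,-2)
river: ρ → (-2,3,4)
river: ρ → (4,5,-1)
river: ρ → (-1,5,4)
river: ρ → (4,3,-2)
river: ρ → (-2,5,2)
river: ρ → (2,3,-4)
river: ρ → (-4,5,1)
river: ρ → (1,5,-4)
ρ-cycle length = 10 (tail of 1 descent step not counted)

10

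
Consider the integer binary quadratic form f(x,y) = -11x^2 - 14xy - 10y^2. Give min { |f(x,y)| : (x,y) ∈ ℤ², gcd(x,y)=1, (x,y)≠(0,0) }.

translate: b→-8 (≡14 mod 22), so (11,14,10)→(11,-8,7)
flip: (11,-8,7)→(7,8,11)
translate: b→-6 (≡8 mod 14), so (7,8,11)→(7,-6,10)
reduced (well bottom): (7,-6,10) with a≤c, −a<b≤a
well minimum |f| = |-7| = 7 (negative-definite)

7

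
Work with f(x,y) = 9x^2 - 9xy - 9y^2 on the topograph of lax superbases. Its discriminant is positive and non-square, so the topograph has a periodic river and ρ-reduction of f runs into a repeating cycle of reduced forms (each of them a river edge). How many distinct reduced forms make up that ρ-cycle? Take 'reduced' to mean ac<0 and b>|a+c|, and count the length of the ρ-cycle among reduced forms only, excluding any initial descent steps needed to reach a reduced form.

D = 405, ⌊√D⌋ = 20
descent: ρ → (-9,9,9)  [lands on river]
river: ρ → (9,9,-9)
ρ-cycle length = 2 (tail of 1 descent step not counted)

2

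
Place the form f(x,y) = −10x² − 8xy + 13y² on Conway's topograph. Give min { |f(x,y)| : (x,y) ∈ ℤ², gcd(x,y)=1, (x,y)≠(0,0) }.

descent: ρ → (13,8,-10)  [lands on river]
river: ρ → (-10,12,11)
river: ρ → (11,10,-11)
river: ρ → (-11,12,10)
river: ρ → (10,8,-13)
river: ρ → (-13,18,5)
river: ρ → (5,22,-5)
river: ρ → (-5,18,13)
closes: descent 1, river 8
min |a| on river = 5

5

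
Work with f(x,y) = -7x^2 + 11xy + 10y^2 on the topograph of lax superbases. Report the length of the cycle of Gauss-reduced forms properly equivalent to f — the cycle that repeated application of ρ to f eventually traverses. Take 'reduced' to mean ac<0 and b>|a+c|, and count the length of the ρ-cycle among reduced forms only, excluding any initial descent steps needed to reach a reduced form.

D = 401, ⌊√D⌋ = 20
river: ρ → (10,9,-8)
river: ρ → (-8,7,11)
river: ρ → (11,15,-4)
river: ρ → (-4,17,7)
river: ρ → (7,11,-10)
river: ρ → (-10,9,8)
river: ρ → (8,7,-11)
river: ρ → (-11,15,4)
river: ρ → (4,17,-7)
river: ρ → (-7,11,10)
ρ-cycle length = 10 (tail of 0 descent steps not counted)

10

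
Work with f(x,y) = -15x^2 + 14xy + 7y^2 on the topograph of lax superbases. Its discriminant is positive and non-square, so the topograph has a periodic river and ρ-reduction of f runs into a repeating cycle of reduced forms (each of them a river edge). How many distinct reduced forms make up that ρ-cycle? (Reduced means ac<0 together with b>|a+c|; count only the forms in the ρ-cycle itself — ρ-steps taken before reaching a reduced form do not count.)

D = 616, ⌊√D⌋ = 24
river: ρ → (7,14,-15)
river: ρ → (-15,16,6)
river: ρ → (6,20,-9)
river: ρ → (-9,16,10)
river: ρ → (10,24,-1)
river: ρ → (-1,24,10)
river: ρ → (10,16,-9)
river: ρ → (-9,20,6)
river: ρ → (6,16,-15)
river: ρ → (-15,14,7)
ρ-cycle length = 10 (tail of 0 descent steps not counted)

10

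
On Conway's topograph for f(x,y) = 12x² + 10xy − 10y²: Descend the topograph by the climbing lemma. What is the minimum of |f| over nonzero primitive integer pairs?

river: ρ → (-10,10,12)
river: ρ → (12,14,-8)
river: ρ → (-8,18,8)
river: ρ → (8,14,-12)
river: ρ → (-12,10,10)
river: ρ → (10,10,-12)
river: ρ → (-12,14,8)
river: ρ → (8,18,-8)
river: ρ → (-8,14,12)
river: ρ → (12,10,-10)
closes: descent 0, river 10
min |a| on river = 8

8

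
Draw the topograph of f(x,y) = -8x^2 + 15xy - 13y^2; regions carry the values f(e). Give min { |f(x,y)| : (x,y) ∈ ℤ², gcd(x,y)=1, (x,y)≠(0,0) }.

translate: b→1 (≡-15 mod 16), so (8,-15,13)→(8,1,6)
flip: (8,1,6)→(6,-1,8)
reduced (well bottom): (6,-1,8) with a≤c, −a<b≤a
well minimum |f| = |-6| = 6 (negative-definite)

6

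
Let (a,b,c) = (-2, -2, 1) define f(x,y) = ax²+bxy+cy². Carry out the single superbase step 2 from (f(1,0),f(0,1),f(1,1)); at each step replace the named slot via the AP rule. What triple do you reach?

start (-2,1,-3) = (f(1,0),f(0,1),f(1,1))
replace slot 2: 2·((-2)+(-3)) − 1 = -11 → (-2,-11,-3)

-2,-11,-3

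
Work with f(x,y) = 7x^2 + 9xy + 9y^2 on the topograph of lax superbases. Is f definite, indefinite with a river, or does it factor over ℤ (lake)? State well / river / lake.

D = b²−4ac = 9² − 4·7·9 = -171
D < 0 ⇒ definite ⇒ every region one sign ⇒ single well

well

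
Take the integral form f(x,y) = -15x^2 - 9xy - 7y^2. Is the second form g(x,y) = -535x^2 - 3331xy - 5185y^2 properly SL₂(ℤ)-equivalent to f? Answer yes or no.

D₁ = -339, D₂ = -339
f is negative-definite; reduce −f:
−f: flip: (15,9,7)→(7,-9,15)
−f: translate: b→5 (≡-9 mod 14), so (7,-9,15)→(7,5,13)
−f: reduced (well bottom): (7,5,13) with a≤c, −a<b≤a
flip sign back: reduced form of f is (-7,-5,-13)
g is negative-definite; reduce −g:
−g: translate: b→121 (≡3331 mod 1070), so (535,3331,5185)→(535,121,7)
−g: flip: (535,121,7)→(7,-121,535)
−g: translate: b→5 (≡-121 mod 14), so (7,-121,535)→(7,5,13)
−g: reduced (well bottom): (7,5,13) with a≤c, −a<b≤a
flip sign back: reduced form of g is (-7,-5,-13)
reduced forms (-7, -5, -13) vs (-7, -5, -13) ⇒ equivalent

yes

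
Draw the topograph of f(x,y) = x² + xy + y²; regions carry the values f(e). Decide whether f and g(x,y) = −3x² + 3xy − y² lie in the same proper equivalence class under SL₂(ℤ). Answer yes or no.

D₁ = -3, D₂ = -3
f: reduced (well bottom): (1,1,1) with a≤c, −a<b≤a
g is negative-definite; reduce −g:
−g: translate: b→3 (≡-3 mod 6), so (3,-3,1)→(3,3,1)
−g: flip: (3,3,1)→(1,-3,3)
−g: translate: b→1 (≡-3 mod 2), so (1,-3,3)→(1,1,1)
−g: reduced (well bottom): (1,1,1) with a≤c, −a<b≤a
flip sign back: reduced form of g is (-1,-1,-1)
reduced forms (1, 1, 1) vs (-1, -1, -1) ⇒ inequivalent

no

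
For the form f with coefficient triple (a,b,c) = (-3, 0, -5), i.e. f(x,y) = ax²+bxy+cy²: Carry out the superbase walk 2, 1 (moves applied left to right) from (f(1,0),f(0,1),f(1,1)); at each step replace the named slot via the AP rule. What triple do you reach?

start (-3,-5,-8) = (f(1,0),f(0,1),f(1,1))
replace slot 2: 2·((-3)+(-8)) − (-5) = -17 → (-3,-17,-8)
replace slot 1: 2·((-17)+(-8)) − (-3) = -47 → (-47,-17,-8)

-47,-17,-8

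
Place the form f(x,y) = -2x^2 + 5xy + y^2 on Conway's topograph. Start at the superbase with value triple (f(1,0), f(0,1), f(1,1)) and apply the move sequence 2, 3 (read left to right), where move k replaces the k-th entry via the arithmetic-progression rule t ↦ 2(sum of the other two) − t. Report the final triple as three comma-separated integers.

start (-2,1,4) = (f(1,0),f(0,1),f(1,1))
replace slot 2: 2·((-2)+4) − 1 = 3 → (-2,3,4)
replace slot 3: 2·((-2)+3) − 4 = -2 → (-2,3,-2)

-2,3,-2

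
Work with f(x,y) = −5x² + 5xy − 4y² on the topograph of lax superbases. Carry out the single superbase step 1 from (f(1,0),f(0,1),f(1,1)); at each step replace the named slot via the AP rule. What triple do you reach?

start (-5,-4,-4) = (f(1,0),f(0,1),f(1,1))
replace slot 1: 2·((-4)+(-4)) − (-5) = -11 → (-11,-4,-4)

-11,-4,-4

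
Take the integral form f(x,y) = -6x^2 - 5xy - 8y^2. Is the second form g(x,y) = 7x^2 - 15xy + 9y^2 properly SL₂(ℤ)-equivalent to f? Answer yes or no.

D₁ = -167, D₂ = -27
discriminants differ ⇒ not SL₂(ℤ)-equivalent

no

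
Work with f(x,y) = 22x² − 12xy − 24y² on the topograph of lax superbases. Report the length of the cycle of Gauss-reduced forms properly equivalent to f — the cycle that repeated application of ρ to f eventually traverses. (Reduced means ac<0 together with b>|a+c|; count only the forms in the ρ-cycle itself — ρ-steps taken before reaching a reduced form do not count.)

D = 2256, ⌊√D⌋ = 47
descent: ρ → (-24,12,22)  [lands on river]
river: ρ → (22,32,-14)
river: ρ → (-14,24,30)
river: ρ → (30,36,-8)
river: ρ → (-8,44,10)
river: ρ → (10,36,-24)
ρ-cycle length = 6 (tail of 1 descent step not counted)

6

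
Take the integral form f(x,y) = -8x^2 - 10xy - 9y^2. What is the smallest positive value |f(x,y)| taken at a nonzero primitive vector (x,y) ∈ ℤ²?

translate: b→-6 (≡10 mod 16), so (8,10,9)→(8,-6,7)
flip: (8,-6,7)→(7,6,8)
reduced (well bottom): (7,6,8) with a≤c, −a<b≤a
well minimum |f| = |-7| = 7 (negative-definite)

7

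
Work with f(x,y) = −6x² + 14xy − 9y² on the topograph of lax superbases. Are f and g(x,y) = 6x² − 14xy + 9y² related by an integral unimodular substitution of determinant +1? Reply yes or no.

D₁ = -20, D₂ = -20
f is negative-definite; reduce −f:
−f: translate: b→-2 (≡-14 mod 12), so (6,-14,9)→(6,-2,1)
−f: flip: (6,-2,1)→(1,2,6)
−f: translate: b→0 (≡2 mod 2), so (1,2,6)→(1,0,5)
−f: reduced (well bottom): (1,0,5) with a≤c, −a<b≤a
flip sign back: reduced form of f is (-1,0,-5)
g: translate: b→-2 (≡-14 mod 12), so (6,-14,9)→(6,-2,1)
g: flip: (6,-2,1)→(1,2,6)
g: translate: b→0 (≡2 mod 2), so (1,2,6)→(1,0,5)
g: reduced (well bottom): (1,0,5) with a≤c, −a<b≤a
reduced forms (-1, 0, -5) vs (1, 0, 5) ⇒ inequivalent

no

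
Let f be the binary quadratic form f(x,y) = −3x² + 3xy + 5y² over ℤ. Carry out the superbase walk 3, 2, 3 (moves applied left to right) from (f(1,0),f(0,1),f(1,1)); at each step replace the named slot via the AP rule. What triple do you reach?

start (-3,5,5) = (f(1,0),f(0,1),f(1,1))
replace slot 3: 2·((-3)+5) − 5 = -1 → (-3,5,-1)
replace slot 2: 2·((-3)+(-1)) − 5 = -13 → (-3,-13,-1)
replace slot 3: 2·((-3)+(-13)) − (-1) = -31 → (-3,-13,-31)

-3,-13,-31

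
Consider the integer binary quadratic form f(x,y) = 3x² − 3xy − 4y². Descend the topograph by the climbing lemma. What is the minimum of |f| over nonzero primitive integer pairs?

descent: ρ → (-4,3,3)  [lands on river]
river: ρ → (3,3,-4)
river: ρ → (-4,5,2)
river: ρ → (2,7,-1)
river: ρ → (-1,7,2)
river: ρ → (2,5,-4)
closes: descent 1, river 6
min |a| on river = 1

1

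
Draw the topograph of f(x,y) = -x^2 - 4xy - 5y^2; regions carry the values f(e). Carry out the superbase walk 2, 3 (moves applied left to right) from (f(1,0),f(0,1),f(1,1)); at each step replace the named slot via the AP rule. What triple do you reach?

start (-1,-5,-10) = (f(1,0),f(0,1),f(1,1))
replace slot 2: 2·((-1)+(-10)) − (-5) = -17 → (-1,-17,-10)
replace slot 3: 2·((-1)+(-17)) − (-10) = -26 → (-1,-17,-26)

-1,-17,-26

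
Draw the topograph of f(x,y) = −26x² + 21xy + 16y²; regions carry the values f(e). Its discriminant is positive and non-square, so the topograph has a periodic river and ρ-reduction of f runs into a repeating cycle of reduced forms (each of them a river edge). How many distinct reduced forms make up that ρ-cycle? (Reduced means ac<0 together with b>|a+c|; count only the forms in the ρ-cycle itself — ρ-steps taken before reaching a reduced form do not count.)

D = 2105, ⌊√D⌋ = 45
river: ρ → (16,43,-4)
river: ρ → (-4,45,5)
river: ρ → (5,45,-4)
river: ρ → (-4,43,16)
river: ρ → (16,21,-26)
river: ρ → (-26,31,11)
river: ρ → (11,35,-20)
river: ρ → (-20,45,1)
river: ρ → (1,45,-20)
river: ρ → (-20,35,11)
river: ρ → (11,31,-26)
river: ρ → (-26,21,16)
ρ-cycle length = 12 (tail of 0 descent steps not counted)

12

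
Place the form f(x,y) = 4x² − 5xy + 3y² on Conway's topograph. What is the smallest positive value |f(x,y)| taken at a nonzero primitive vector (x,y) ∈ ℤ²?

translate: b→3 (≡-5 mod 8), so (4,-5,3)→(4,3,2)
flip: (4,3,2)→(2,-3,4)
translate: b→1 (≡-3 mod 4), so (2,-3,4)→(2,1,3)
reduced (well bottom): (2,1,3) with a≤c, −a<b≤a
well minimum = a = 2

2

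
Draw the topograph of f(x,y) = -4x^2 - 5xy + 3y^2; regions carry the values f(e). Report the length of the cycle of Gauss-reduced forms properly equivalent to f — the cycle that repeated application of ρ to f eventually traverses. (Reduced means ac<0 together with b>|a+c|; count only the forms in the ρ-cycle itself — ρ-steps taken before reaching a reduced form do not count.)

D = 73, ⌊√D⌋ = 8
descent: ρ → (3,5,-4)  [lands on river]
river: ρ → (-4,3,4)
river: ρ → (4,5,-3)
river: ρ → (-3,7,2)
river: ρ → (2,5,-6)
river: ρ → (-6,7,1)
river: ρ → (1,7,-6)
river: ρ → (-6,5,2)
river: ρ → (2,7,-3)
river: ρ → (-3,5,4)
river: ρ → (4,3,-4)
river: ρ → (-4,5,3)
river: ρ → (3,7,-2)
river: ρ → (-2,5,6)
river: ρ → (6,7,-1)
river: ρ → (-1,7,6)
river: ρ → (6,5,-2)
river: ρ → (-2,7,3)
ρ-cycle length = 18 (tail of 1 descent step not counted)

18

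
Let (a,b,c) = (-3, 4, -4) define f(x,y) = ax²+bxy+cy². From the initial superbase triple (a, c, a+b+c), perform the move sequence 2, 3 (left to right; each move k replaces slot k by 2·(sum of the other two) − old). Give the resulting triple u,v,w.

start (-3,-4,-3) = (f(1,0),f(0,1),f(1,1))
replace slot 2: 2·((-3)+(-3)) − (-4) = -8 → (-3,-8,-3)
replace slot 3: 2·((-3)+(-8)) − (-3) = -19 → (-3,-8,-19)

-3,-8,-19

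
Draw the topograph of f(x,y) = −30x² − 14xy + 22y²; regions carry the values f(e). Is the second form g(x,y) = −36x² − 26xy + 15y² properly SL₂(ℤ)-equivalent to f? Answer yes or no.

D₁ = 2836, D₂ = 2836
river cycle of f (length 34): (22, 14, -30), (-30, 46, 6), (6, 50, -14), (-14, 34, 30), (30, 26, -18), (-18, 46, 10), (10, 34, -42), (-42, 50, 2), (2, 50, -42), (-42, 34, 10), … (24 more)
river cycle of g (length 34): (15, 26, -36), (-36, 46, 5), (5, 44, -45), (-45, 46, 4), (4, 50, -21), (-21, 34, 20), (20, 46, -9), (-9, 44, 25), (25, 6, -28), (-28, 50, 3), … (24 more)
cycles differ ⇒ inequivalent

no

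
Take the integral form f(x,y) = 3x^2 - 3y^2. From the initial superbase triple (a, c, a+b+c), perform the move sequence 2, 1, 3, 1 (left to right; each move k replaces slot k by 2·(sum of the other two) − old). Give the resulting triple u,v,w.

start (3,-3,0) = (f(1,0),f(0,1),f(1,1))
replace slot 2: 2·(3+0) − (-3) = 9 → (3,9,0)
replace slot 1: 2·(9+0) − 3 = 15 → (15,9,0)
replace slot 3: 2·(15+9) − 0 = 48 → (15,9,48)
replace slot 1: 2·(9+48) − 15 = 99 → (99,9,48)

99,9,48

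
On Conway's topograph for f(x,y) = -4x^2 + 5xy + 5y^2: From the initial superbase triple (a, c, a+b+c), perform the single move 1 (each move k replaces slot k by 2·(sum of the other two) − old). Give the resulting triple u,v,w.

start (-4,5,6) = (f(1,0),f(0,1),f(1,1))
replace slot 1: 2·(5+6) − (-4) = 26 → (26,5,6)

26,5,6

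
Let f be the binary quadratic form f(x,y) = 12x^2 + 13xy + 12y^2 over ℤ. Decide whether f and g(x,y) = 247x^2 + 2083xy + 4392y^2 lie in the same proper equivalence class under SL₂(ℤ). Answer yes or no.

D₁ = -407, D₂ = -407
f: translate: b→-11 (≡13 mod 24), so (12,13,12)→(12,-11,11)
f: flip: (12,-11,11)→(11,11,12)
f: reduced (well bottom): (11,11,12) with a≤c, −a<b≤a
g: translate: b→107 (≡2083 mod 494), so (247,2083,4392)→(247,107,12)
g: flip: (247,107,12)→(12,-107,247)
g: translate: b→-11 (≡-107 mod 24), so (12,-107,247)→(12,-11,11)
g: flip: (12,-11,11)→(11,11,12)
g: reduced (well bottom): (11,11,12) with a≤c, −a<b≤a
reduced forms (11, 11, 12) vs (11, 11, 12) ⇒ equivalent

yes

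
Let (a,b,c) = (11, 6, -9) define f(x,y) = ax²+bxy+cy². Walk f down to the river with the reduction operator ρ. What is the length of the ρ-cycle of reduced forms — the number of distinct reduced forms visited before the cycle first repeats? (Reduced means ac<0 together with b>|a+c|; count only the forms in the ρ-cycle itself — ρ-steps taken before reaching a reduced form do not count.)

D = 432, ⌊√D⌋ = 20
river: ρ → (-9,12,8)
river: ρ → (8,20,-1)
river: ρ → (-1,20,8)
river: ρ → (8,12,-9)
river: ρ → (-9,6,11)
river: ρ → (11,16,-4)
river: ρ → (-4,16,11)
river: ρ → (11,6,-9)
ρ-cycle length = 8 (tail of 0 descent steps not counted)

8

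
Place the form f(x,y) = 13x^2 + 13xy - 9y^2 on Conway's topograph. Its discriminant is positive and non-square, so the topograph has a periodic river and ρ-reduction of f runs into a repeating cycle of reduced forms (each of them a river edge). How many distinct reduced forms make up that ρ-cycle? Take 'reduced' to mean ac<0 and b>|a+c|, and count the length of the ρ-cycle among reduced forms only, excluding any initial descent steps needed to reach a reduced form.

D = 637, ⌊√D⌋ = 25
river: ρ → (-9,23,3)
river: ρ → (3,25,-1)
river: ρ → (-1,25,3)
river: ρ → (3,23,-9)
river: ρ → (-9,13,13)
river: ρ → (13,13,-9)
ρ-cycle length = 6 (tail of 0 descent steps not counted)

6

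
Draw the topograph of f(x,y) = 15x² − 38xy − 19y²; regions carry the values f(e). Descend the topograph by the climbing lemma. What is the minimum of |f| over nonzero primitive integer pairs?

descent: ρ → (-19,38,15)  [lands on river]
river: ρ → (15,22,-35)
river: ρ → (-35,48,2)
river: ρ → (2,48,-35)
river: ρ → (-35,22,15)
river: ρ → (15,38,-19)
closes: descent 1, river 6
min |a| on river = 2

2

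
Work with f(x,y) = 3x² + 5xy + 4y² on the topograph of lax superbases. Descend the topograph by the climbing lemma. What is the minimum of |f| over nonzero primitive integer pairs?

translate: b→-1 (≡5 mod 6), so (3,5,4)→(3,-1,2)
flip: (3,-1,2)→(2,1,3)
reduced (well bottom): (2,1,3) with a≤c, −a<b≤a
well minimum = a = 2

2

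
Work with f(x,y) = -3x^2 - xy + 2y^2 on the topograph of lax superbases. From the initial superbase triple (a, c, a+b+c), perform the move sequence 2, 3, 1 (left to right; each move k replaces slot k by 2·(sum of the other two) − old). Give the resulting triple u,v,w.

start (-3,2,-2) = (f(1,0),f(0,1),f(1,1))
replace slot 2: 2·((-3)+(-2)) − 2 = -12 → (-3,-12,-2)
replace slot 3: 2·((-3)+(-12)) − (-2) = -28 → (-3,-12,-28)
replace slot 1: 2·((-12)+(-28)) − (-3) = -77 → (-77,-12,-28)

-77,-12,-28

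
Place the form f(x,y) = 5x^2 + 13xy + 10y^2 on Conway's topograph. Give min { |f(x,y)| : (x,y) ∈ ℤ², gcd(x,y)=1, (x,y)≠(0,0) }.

translate: b→3 (≡13 mod 10), so (5,13,10)→(5,3,2)
flip: (5,3,2)→(2,-3,5)
translate: b→1 (≡-3 mod 4), so (2,-3,5)→(2,1,4)
reduced (well bottom): (2,1,4) with a≤c, −a<b≤a
well minimum = a = 2

2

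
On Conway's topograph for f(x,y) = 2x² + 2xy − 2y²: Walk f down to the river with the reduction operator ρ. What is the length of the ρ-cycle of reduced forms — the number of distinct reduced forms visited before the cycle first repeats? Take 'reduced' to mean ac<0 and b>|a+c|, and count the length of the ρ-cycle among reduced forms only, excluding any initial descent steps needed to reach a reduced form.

D = 20, ⌊√D⌋ = 4
river: ρ → (-2,2,2)
river: ρ → (2,2,-2)
ρ-cycle length = 2 (tail of 0 descent steps not counted)

2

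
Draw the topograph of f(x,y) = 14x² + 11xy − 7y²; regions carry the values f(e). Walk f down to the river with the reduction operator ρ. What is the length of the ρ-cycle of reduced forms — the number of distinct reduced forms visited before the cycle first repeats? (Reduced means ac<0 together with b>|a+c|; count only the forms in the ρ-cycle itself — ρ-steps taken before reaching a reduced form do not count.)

D = 513, ⌊√D⌋ = 22
river: ρ → (-7,17,8)
river: ρ → (8,15,-9)
river: ρ → (-9,21,2)
river: ρ → (2,19,-19)
river: ρ → (-19,19,2)
river: ρ → (2,21,-9)
river: ρ → (-9,15,8)
river: ρ → (8,17,-7)
river: ρ → (-7,11,14)
river: ρ → (14,17,-4)
river: ρ → (-4,15,18)
river: ρ → (18,21,-1)
river: ρ → (-1,21,18)
river: ρ → (18,15,-4)
river: ρ → (-4,17,14)
river: ρ → (14,11,-7)
ρ-cycle length = 16 (tail of 0 descent steps not counted)

16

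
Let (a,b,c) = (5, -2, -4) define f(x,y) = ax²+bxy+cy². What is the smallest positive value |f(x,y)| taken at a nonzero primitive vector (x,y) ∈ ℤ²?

descent: ρ → (-4,2,5)  [lands on river]
river: ρ → (5,8,-1)
river: ρ → (-1,8,5)
river: ρ → (5,2,-4)
river: ρ → (-4,6,3)
river: ρ → (3,6,-4)
closes: descent 1, river 6
min |a| on river = 1

1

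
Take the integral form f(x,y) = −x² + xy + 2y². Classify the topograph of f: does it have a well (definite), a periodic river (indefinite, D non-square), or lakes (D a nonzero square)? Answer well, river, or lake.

D = b²−4ac = 1² − 4·(-1)·2 = 9
D = 3² is a perfect square ⇒ form factors over ℤ ⇒ lakes

lake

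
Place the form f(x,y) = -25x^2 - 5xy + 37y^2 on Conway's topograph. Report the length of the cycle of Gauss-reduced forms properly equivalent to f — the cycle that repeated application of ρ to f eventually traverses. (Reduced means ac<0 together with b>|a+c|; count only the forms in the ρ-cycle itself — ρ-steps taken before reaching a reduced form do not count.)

D = 3725, ⌊√D⌋ = 61
descent: ρ → (37,5,-25)
descent: ρ → (-25,45,17)  [lands on river]
river: ρ → (17,57,-7)
river: ρ → (-7,55,25)
river: ρ → (25,45,-17)
river: ρ → (-17,57,7)
river: ρ → (7,55,-25)
ρ-cycle length = 6 (tail of 2 descent steps not counted)

6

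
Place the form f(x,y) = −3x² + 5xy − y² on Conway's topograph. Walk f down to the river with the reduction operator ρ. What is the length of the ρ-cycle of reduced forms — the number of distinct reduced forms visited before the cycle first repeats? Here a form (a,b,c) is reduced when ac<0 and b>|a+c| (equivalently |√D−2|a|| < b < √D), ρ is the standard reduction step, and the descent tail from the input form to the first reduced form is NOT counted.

D = 13, ⌊√D⌋ = 3
descent: ρ → (-1,3,1)  [lands on river]
river: ρ → (1,3,-1)
ρ-cycle length = 2 (tail of 1 descent step not counted)

2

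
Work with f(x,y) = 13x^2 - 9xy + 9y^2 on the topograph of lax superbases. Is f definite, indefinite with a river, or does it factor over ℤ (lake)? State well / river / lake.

D = b²−4ac = (-9)² − 4·13·9 = -387
D < 0 ⇒ definite ⇒ every region one sign ⇒ single well

well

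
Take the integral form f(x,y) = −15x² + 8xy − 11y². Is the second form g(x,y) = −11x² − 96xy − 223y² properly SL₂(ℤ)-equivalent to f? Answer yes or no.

D₁ = -596, D₂ = -596
f is negative-definite; reduce −f:
−f: flip: (15,-8,11)→(11,8,15)
−f: reduced (well bottom): (11,8,15) with a≤c, −a<b≤a
flip sign back: reduced form of f is (-11,-8,-15)
g is negative-definite; reduce −g:
−g: translate: b→8 (≡96 mod 22), so (11,96,223)→(11,8,15)
−g: reduced (well bottom): (11,8,15) with a≤c, −a<b≤a
flip sign back: reduced form of g is (-11,-8,-15)
reduced forms (-11, -8, -15) vs (-11, -8, -15) ⇒ equivalent

yes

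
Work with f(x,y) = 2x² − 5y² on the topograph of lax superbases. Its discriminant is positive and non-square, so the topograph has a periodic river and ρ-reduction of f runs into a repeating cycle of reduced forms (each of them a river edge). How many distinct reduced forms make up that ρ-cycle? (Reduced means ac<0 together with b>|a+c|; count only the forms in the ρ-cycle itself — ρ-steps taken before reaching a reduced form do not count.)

D = 40, ⌊√D⌋ = 6
descent: ρ → (-5,0,2)
descent: ρ → (2,4,-3)  [lands on river]
river: ρ → (-3,2,3)
river: ρ → (3,4,-2)
river: ρ → (-2,4,3)
river: ρ → (3,2,-3)
river: ρ → (-3,4,2)
ρ-cycle length = 6 (tail of 2 descent steps not counted)

6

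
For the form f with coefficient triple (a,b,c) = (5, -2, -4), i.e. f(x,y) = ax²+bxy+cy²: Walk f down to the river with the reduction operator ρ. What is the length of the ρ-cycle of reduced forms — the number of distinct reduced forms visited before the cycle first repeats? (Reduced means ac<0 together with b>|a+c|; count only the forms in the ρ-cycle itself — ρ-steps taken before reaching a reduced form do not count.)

D = 84, ⌊√D⌋ = 9
descent: ρ → (-4,2,5)  [lands on river]
river: ρ → (5,8,-1)
river: ρ → (-1,8,5)
river: ρ → (5,2,-4)
river: ρ → (-4,6,3)
river: ρ → (3,6,-4)
ρ-cycle length = 6 (tail of 1 descent step not counted)

6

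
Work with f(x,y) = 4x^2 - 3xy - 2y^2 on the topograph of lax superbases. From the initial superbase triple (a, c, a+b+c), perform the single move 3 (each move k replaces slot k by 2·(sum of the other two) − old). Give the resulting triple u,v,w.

start (4,-2,-1) = (f(1,0),f(0,1),f(1,1))
replace slot 3: 2·(4+(-2)) − (-1) = 5 → (4,-2,5)

4,-2,5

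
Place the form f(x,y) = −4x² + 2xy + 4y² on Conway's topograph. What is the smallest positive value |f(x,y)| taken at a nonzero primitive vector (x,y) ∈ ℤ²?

river: ρ → (4,6,-2)
river: ρ → (-2,6,4)
river: ρ → (4,2,-4)
river: ρ → (-4,6,2)
river: ρ → (2,6,-4)
river: ρ → (-4,2,4)
closes: descent 0, river 6
min |a| on river = 2

2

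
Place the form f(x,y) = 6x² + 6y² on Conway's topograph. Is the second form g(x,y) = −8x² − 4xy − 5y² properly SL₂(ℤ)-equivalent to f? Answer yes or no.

D₁ = -144, D₂ = -144
f: reduced (well bottom): (6,0,6) with a≤c, −a<b≤a
g is negative-definite; reduce −g:
−g: flip: (8,4,5)→(5,-4,8)
−g: reduced (well bottom): (5,-4,8) with a≤c, −a<b≤a
flip sign back: reduced form of g is (-5,4,-8)
reduced forms (6, 0, 6) vs (-5, 4, -8) ⇒ inequivalent

no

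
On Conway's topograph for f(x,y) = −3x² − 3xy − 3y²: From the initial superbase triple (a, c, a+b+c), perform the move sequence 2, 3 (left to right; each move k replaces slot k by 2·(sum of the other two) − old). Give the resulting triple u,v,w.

start (-3,-3,-9) = (f(1,0),f(0,1),f(1,1))
replace slot 2: 2·((-3)+(-9)) − (-3) = -21 → (-3,-21,-9)
replace slot 3: 2·((-3)+(-21)) − (-9) = -39 → (-3,-21,-39)

-3,-21,-39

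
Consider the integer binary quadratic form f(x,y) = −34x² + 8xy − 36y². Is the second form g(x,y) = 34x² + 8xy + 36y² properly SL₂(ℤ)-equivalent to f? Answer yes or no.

D₁ = -4832, D₂ = -4832
f is negative-definite; reduce −f:
−f: reduced (well bottom): (34,-8,36) with a≤c, −a<b≤a
flip sign back: reduced form of f is (-34,8,-36)
g: reduced (well bottom): (34,8,36) with a≤c, −a<b≤a
reduced forms (-34, 8, -36) vs (34, 8, 36) ⇒ inequivalent

no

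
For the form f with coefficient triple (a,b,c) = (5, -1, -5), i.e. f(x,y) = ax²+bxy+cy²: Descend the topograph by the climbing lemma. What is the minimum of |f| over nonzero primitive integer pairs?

descent: ρ → (-5,1,5)  [lands on river]
river: ρ → (5,9,-1)
river: ρ → (-1,9,5)
river: ρ → (5,1,-5)
river: ρ → (-5,9,1)
river: ρ → (1,9,-5)
closes: descent 1, river 6
min |a| on river = 1

1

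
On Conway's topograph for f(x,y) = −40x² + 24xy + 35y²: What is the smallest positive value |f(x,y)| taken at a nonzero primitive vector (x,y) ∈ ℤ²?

river: ρ → (35,46,-29)
river: ρ → (-29,70,11)
river: ρ → (11,62,-53)
river: ρ → (-53,44,20)
river: ρ → (20,76,-5)
river: ρ → (-5,74,35)
river: ρ → (35,66,-13)
river: ρ → (-13,64,40)
river: ρ → (40,16,-37)
river: ρ → (-37,58,19)
river: ρ → (19,56,-40)
river: ρ → (-40,24,35)
closes: descent 0, river 12
min |a| on river = 5

5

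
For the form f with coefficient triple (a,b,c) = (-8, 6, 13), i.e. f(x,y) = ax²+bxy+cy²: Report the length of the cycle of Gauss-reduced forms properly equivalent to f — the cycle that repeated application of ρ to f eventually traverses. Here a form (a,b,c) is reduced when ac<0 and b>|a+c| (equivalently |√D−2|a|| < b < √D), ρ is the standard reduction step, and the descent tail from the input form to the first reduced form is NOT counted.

D = 452, ⌊√D⌋ = 21
river: ρ → (13,20,-1)
river: ρ → (-1,20,13)
river: ρ → (13,6,-8)
river: ρ → (-8,10,11)
river: ρ → (11,12,-7)
river: ρ → (-7,16,7)
river: ρ → (7,12,-11)
river: ρ → (-11,10,8)
river: ρ → (8,6,-13)
river: ρ → (-13,20,1)
river: ρ → (1,20,-13)
river: ρ → (-13,6,8)
river: ρ → (8,10,-11)
river: ρ → (-11,12,7)
river: ρ → (7,16,-7)
river: ρ → (-7,12,11)
river: ρ → (11,10,-8)
river: ρ → (-8,6,13)
ρ-cycle length = 18 (tail of 0 descent steps not counted)

18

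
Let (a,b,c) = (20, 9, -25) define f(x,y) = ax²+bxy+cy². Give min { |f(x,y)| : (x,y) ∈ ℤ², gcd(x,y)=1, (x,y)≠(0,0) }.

river: ρ → (-25,41,4)
river: ρ → (4,39,-35)
river: ρ → (-35,31,8)
river: ρ → (8,33,-31)
river: ρ → (-31,29,10)
river: ρ → (10,31,-28)
river: ρ → (-28,25,13)
river: ρ → (13,27,-26)
river: ρ → (-26,25,14)
river: ρ → (14,31,-20)
river: ρ → (-20,9,25)
river: ρ → (25,41,-4)
river: ρ → (-4,39,35)
river: ρ → (35,31,-8)
river: ρ → (-8,33,31)
river: ρ → (31,29,-10)
river: ρ → (-10,31,28)
river: ρ → (28,25,-13)
river: ρ → (-13,27,26)
river: ρ → (26,25,-14)
river: ρ → (-14,31,20)
river: ρ → (20,9,-25)
closes: descent 0, river 22
min |a| on river = 4

4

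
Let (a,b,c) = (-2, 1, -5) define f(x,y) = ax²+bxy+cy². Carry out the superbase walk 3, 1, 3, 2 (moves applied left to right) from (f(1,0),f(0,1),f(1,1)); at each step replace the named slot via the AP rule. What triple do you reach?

start (-2,-5,-6) = (f(1,0),f(0,1),f(1,1))
replace slot 3: 2·((-2)+(-5)) − (-6) = -8 → (-2,-5,-8)
replace slot 1: 2·((-5)+(-8)) − (-2) = -24 → (-24,-5,-8)
replace slot 3: 2·((-24)+(-5)) − (-8) = -50 → (-24,-5,-50)
replace slot 2: 2·((-24)+(-50)) − (-5) = -143 → (-24,-143,-50)

-24,-143,-50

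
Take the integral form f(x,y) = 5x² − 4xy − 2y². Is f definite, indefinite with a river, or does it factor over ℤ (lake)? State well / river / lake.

D = b²−4ac = (-4)² − 4·5·(-2) = 56
D > 0 non-square ⇒ indefinite ⇒ periodic river

river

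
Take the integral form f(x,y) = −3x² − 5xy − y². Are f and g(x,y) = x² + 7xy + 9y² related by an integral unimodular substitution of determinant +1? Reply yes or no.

D₁ = 13, D₂ = 13
river cycle of f (length 2): (-1, 3, 1), (1, 3, -1)
river cycle of g (length 2): (1, 3, -1), (-1, 3, 1)
cycles coincide ⇒ equivalent

yes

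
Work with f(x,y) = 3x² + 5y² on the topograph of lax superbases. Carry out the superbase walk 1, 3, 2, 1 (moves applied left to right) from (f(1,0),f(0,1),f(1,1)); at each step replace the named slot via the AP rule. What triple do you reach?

start (3,5,8) = (f(1,0),f(0,1),f(1,1))
replace slot 1: 2·(5+8) − 3 = 23 → (23,5,8)
replace slot 3: 2·(23+5) − 8 = 48 → (23,5,48)
replace slot 2: 2·(23+48) − 5 = 137 → (23,137,48)
replace slot 1: 2·(137+48) − 23 = 347 → (347,137,48)

347,137,48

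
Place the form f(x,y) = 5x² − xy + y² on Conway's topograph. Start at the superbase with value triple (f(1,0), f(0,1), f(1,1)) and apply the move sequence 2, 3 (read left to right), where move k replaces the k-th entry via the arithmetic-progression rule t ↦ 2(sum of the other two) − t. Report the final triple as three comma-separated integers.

start (5,1,5) = (f(1,0),f(0,1),f(1,1))
replace slot 2: 2·(5+5) − 1 = 19 → (5,19,5)
replace slot 3: 2·(5+19) − 5 = 43 → (5,19,43)

5,19,43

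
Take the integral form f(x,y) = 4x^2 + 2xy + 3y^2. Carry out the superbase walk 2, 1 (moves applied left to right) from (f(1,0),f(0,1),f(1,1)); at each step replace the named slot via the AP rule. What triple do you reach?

start (4,3,9) = (f(1,0),f(0,1),f(1,1))
replace slot 2: 2·(4+9) − 3 = 23 → (4,23,9)
replace slot 1: 2·(23+9) − 4 = 60 → (60,23,9)

60,23,9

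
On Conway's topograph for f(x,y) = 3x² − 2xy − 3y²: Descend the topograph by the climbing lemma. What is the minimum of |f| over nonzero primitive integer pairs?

descent: ρ → (-3,2,3)  [lands on river]
river: ρ → (3,4,-2)
river: ρ → (-2,4,3)
river: ρ → (3,2,-3)
river: ρ → (-3,4,2)
river: ρ → (2,4,-3)
closes: descent 1, river 6
min |a| on river = 2

2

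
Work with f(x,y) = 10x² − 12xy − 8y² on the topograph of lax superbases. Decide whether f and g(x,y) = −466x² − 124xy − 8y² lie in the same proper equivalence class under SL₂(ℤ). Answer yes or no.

D₁ = 464, D₂ = 464
river cycle of f (length 10): (-8, 12, 10), (10, 8, -10), (-10, 12, 8), (8, 20, -2), (-2, 20, 8), (8, 12, -10), (-10, 8, 10), (10, 12, -8), (-8, 20, 2), (2, 20, -8)
river cycle of g (length 10): (-8, 12, 10), (10, 8, -10), (-10, 12, 8), (8, 20, -2), (-2, 20, 8), (8, 12, -10), (-10, 8, 10), (10, 12, -8), (-8, 20, 2), (2, 20, -8)
cycles coincide ⇒ equivalent

yes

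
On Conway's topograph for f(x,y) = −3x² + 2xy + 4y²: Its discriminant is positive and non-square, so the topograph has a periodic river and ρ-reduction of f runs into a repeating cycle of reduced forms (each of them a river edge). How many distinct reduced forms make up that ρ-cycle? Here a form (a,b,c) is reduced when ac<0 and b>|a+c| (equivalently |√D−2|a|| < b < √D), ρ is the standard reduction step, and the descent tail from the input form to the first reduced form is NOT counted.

D = 52, ⌊√D⌋ = 7
river: ρ → (4,6,-1)
river: ρ → (-1,6,4)
river: ρ → (4,2,-3)
river: ρ → (-3,4,3)
river: ρ → (3,2,-4)
river: ρ → (-4,6,1)
river: ρ → (1,6,-4)
river: ρ → (-4,2,3)
river: ρ → (3,4,-3)
river: ρ → (-3,2,4)
ρ-cycle length = 10 (tail of 0 descent steps not counted)

10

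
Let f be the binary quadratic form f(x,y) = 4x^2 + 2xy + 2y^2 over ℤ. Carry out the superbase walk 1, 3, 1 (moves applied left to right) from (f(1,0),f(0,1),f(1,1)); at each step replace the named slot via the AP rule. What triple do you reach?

start (4,2,8) = (f(1,0),f(0,1),f(1,1))
replace slot 1: 2·(2+8) − 4 = 16 → (16,2,8)
replace slot 3: 2·(16+2) − 8 = 28 → (16,2,28)
replace slot 1: 2·(2+28) − 16 = 44 → (44,2,28)

44,2,28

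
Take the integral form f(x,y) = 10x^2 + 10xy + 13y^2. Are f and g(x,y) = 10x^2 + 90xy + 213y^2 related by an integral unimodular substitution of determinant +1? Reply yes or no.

D₁ = -420, D₂ = -420
f: reduced (well bottom): (10,10,13) with a≤c, −a<b≤a
g: translate: b→10 (≡90 mod 20), so (10,90,213)→(10,10,13)
g: reduced (well bottom): (10,10,13) with a≤c, −a<b≤a
reduced forms (10, 10, 13) vs (10, 10, 13) ⇒ equivalent

yes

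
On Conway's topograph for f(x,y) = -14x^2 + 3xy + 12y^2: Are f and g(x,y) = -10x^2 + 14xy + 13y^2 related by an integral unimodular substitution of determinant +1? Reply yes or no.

D₁ = 681, D₂ = 716
discriminants differ ⇒ not SL₂(ℤ)-equivalent

no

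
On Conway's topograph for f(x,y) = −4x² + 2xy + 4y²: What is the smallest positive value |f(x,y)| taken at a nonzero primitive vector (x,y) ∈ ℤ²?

river: ρ → (4,6,-2)
river: ρ → (-2,6,4)
river: ρ → (4,2,-4)
river: ρ → (-4,6,2)
river: ρ → (2,6,-4)
river: ρ → (-4,2,4)
closes: descent 0, river 6
min |a| on river = 2

2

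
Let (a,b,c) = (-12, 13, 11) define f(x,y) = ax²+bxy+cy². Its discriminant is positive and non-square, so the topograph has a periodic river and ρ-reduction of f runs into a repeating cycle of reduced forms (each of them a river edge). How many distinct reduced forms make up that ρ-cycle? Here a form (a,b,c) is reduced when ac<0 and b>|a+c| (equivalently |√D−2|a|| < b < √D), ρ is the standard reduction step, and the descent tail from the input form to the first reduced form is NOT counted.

D = 697, ⌊√D⌋ = 26
river: ρ → (11,9,-14)
river: ρ → (-14,19,6)
river: ρ → (6,17,-17)
river: ρ → (-17,17,6)
river: ρ → (6,19,-14)
river: ρ → (-14,9,11)
river: ρ → (11,13,-12)
river: ρ → (-12,11,12)
river: ρ → (12,13,-11)
river: ρ → (-11,9,14)
river: ρ → (14,19,-6)
river: ρ → (-6,17,17)
river: ρ → (17,17,-6)
river: ρ → (-6,19,14)
river: ρ → (14,9,-11)
river: ρ → (-11,13,12)
river: ρ → (12,11,-12)
river: ρ → (-12,13,11)
ρ-cycle length = 18 (tail of 0 descent steps not counted)

18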